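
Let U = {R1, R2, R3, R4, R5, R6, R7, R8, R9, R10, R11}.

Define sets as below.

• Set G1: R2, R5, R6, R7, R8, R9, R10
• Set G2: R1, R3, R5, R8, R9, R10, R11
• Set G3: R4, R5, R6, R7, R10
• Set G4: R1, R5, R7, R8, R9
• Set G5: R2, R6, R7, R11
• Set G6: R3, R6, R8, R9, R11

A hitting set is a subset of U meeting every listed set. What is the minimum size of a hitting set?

2

H = {R5, R11} meets every set (each contains at least one member of H), and |H| = 2.
No single item lies in every set, so at least 2 are needed and 2 is optimal.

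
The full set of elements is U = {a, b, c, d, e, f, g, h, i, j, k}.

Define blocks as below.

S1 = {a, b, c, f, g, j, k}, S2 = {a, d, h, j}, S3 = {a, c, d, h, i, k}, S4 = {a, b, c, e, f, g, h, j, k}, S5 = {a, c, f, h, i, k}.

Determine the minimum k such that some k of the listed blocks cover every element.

2

S3 and S4 together: S3 ∪ S4 = {a, b, c, d, e, f, g, h, i, j, k} — every element is covered.
No single block has all 11 elements (the largest, S4, has 9), so 2 is optimal.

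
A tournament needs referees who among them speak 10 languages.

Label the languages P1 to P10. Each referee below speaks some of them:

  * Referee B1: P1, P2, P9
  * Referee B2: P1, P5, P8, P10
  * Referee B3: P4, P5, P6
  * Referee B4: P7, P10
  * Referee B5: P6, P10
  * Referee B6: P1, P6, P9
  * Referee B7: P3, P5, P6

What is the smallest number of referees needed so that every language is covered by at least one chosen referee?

5

Take {B1, B2, B3, B4, B7}. Their union is {P1, P2, P3, P4, P5, P6, P7, P8, P9, P10}, which is all 10 languages.
No 4 of the 7 referees cover everything (all 35 combinations miss at least one language), so 5 is optimal.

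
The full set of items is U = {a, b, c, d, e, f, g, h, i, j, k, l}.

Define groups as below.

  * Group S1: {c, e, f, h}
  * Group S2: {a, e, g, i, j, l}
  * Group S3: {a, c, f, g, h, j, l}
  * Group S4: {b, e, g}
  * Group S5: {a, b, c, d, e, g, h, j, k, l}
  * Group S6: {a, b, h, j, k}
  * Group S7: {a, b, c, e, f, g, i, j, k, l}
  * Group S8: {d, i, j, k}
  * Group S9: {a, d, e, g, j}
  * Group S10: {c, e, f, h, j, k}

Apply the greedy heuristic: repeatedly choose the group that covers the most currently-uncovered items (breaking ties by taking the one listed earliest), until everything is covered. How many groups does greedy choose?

Greedy: pick S5 (covers 10 new) → pick S7 (covers 2 new). Total picks: 2.

2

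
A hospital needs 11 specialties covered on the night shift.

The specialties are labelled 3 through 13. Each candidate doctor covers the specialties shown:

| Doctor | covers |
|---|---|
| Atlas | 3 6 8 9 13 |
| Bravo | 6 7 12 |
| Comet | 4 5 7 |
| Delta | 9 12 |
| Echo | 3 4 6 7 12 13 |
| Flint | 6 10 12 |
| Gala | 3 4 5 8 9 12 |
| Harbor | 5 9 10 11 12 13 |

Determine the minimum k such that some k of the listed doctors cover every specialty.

3

Take {Atlas, Echo, Harbor}. Their union is {3, 4, 5, 6, 7, 8, 9, 10, 11, 12, 13}, which is all 11 specialties.
Only Harbor contains 11, so Harbor is forced; the remaining 5 specialties need at least 2 more doctors (each remaining doctor adds at most 4) — so at least 3 doctors are needed, and 3 is optimal.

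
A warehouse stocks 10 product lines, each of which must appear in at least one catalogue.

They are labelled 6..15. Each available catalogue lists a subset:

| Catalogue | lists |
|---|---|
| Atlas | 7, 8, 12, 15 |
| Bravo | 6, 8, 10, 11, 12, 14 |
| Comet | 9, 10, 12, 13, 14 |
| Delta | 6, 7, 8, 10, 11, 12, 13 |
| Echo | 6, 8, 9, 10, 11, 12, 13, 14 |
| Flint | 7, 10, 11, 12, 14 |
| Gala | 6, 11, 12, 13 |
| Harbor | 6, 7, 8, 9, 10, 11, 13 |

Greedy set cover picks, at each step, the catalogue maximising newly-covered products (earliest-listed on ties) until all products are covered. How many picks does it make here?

2

Greedy: pick Echo (covers 8 new) → pick Atlas (covers 2 new). Total picks: 2.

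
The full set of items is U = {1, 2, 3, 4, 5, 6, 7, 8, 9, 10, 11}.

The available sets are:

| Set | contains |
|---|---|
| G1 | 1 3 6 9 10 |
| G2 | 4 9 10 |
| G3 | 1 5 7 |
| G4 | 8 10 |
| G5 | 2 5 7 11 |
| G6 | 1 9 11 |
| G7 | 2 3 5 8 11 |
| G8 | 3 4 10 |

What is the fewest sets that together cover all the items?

4

G1 and G2 and G3 and G7 together: G1 ∪ G2 ∪ G3 ∪ G7 = {1, 2, 3, 4, 5, 6, 7, 8, 9, 10, 11} — every item is covered.
No 3 of the 8 sets cover everything (all 56 combinations miss at least one item), so 4 is optimal.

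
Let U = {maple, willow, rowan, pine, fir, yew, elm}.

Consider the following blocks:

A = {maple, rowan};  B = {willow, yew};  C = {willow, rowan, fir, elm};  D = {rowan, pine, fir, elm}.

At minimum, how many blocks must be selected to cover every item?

3

Take {A, B, D}. Their union is {maple, willow, rowan, pine, fir, yew, elm}, which is all 7 items.
Only A contains maple, so A is forced; the remaining 5 items need at least 2 more blocks (each remaining block adds at most 3) — so at least 3 blocks are needed, and 3 is optimal.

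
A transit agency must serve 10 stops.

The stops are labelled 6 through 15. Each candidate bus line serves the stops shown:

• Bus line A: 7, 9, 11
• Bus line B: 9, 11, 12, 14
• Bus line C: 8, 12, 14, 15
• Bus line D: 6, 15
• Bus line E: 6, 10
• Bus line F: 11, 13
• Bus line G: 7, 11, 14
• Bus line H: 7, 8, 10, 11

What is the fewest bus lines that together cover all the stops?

4

A and C and E and F together: A ∪ C ∪ E ∪ F = {6, 7, 8, 9, 10, 11, 12, 13, 14, 15} — every stop is covered.
No 3 of the 8 bus lines cover everything (all 56 combinations miss at least one stop), so 4 is optimal.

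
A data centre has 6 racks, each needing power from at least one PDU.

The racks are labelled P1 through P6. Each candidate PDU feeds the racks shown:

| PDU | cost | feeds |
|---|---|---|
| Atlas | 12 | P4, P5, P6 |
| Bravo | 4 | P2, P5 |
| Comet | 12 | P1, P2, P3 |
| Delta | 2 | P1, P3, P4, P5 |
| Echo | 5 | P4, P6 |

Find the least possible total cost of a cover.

11

Bravo, Delta, Echo together cover every rack (Bravo ∪ Delta ∪ Echo = {P1, P2, P3, P4, P5, P6}); total cost 4 + 2 + 5 = 11.
No covering selection has total cost below 11.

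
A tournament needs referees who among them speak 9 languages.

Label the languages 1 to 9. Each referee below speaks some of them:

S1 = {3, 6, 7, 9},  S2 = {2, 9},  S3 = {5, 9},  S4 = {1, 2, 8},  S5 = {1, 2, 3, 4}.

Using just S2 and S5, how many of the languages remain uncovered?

Union of S2, S5 = {1, 2, 3, 4, 9}.
Not covered: 5, 6, 7, 8 — 4 languages.

4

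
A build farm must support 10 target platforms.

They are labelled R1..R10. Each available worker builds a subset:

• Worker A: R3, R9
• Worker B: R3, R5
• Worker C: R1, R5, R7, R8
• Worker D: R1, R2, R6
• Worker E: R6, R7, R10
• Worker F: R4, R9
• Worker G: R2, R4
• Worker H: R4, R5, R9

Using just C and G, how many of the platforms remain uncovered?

4

Union of C, G = {R1, R2, R4, R5, R7, R8}.
Not covered: R3, R6, R9, R10 — 4 platforms.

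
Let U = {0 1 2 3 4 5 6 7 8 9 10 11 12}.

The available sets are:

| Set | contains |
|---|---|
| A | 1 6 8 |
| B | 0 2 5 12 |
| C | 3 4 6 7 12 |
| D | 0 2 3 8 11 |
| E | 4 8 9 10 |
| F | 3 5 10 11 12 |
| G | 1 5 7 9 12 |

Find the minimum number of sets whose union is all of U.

4

Take {C, D, F, G}. Their union is {0, 1, 2, 3, 4, 5, 6, 7, 8, 9, 10, 11, 12}, which is all 13 elements.
No 3 of the 7 sets cover everything (all 35 combinations miss at least one element), so 4 is optimal.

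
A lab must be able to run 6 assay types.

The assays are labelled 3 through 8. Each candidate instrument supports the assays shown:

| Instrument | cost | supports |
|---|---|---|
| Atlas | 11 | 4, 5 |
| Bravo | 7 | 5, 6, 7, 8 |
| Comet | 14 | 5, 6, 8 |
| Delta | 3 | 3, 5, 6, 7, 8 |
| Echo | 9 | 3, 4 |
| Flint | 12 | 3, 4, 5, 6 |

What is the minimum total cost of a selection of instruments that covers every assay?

12

Delta, Echo together cover every assay (Delta ∪ Echo = {3, 4, 5, 6, 7, 8}); total cost 3 + 9 = 12.
No covering selection has total cost below 12.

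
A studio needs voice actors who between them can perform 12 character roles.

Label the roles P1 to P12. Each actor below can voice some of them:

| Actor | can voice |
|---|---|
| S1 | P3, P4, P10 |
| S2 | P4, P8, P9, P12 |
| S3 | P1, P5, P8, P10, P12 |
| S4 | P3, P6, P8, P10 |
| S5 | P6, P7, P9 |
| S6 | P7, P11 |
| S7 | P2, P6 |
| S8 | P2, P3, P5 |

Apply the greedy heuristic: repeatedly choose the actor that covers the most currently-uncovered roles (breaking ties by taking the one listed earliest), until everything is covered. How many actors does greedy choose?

5

Greedy: pick S3 (covers 5 new) → pick S5 (covers 3 new) → pick S1 (covers 2 new) → pick S6 (covers 1 new) → pick S7 (covers 1 new). Total picks: 5.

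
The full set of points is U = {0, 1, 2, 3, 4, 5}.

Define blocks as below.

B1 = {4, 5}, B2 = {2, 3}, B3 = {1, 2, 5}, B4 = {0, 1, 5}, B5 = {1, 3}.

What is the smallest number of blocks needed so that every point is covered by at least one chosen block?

3

B1, B2, and B4 cover everything between them: the union {0, 1, 2, 3, 4, 5} is all of U.
Only B4 contains 0, so B4 is forced; the remaining 3 points need at least 2 more blocks (each remaining block adds at most 2) — so at least 3 blocks are needed, and 3 is optimal.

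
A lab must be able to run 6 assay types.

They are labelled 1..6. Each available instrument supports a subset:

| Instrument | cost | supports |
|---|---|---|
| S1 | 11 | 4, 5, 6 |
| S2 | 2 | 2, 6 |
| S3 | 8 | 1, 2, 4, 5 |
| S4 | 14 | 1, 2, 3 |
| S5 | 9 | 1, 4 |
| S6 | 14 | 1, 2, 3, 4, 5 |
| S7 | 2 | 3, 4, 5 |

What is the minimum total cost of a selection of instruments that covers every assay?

S2, S3, S7 together cover every assay (S2 ∪ S3 ∪ S7 = {1, 2, 3, 4, 5, 6}); total cost 2 + 8 + 2 = 12.
No covering selection has total cost below 12.

12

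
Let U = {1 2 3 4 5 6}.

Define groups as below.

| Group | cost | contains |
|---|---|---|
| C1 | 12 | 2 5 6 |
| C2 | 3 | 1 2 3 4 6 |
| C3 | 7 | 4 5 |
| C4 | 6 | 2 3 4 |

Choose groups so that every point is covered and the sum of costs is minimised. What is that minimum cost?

10

C2, C3 together cover every point (C2 ∪ C3 = {1, 2, 3, 4, 5, 6}); total cost 3 + 7 = 10.
No covering selection has total cost below 10.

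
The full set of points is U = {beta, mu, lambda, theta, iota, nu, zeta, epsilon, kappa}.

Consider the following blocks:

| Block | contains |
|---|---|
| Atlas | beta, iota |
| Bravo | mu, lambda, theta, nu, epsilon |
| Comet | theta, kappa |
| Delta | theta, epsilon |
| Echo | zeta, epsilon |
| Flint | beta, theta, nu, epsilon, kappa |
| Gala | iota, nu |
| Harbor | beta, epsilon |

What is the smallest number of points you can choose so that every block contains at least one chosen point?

Take H = {theta, iota, epsilon}. Each listed block contains at least one of these, so H is a hitting set of size 3.
The blocks Comet, Gala, Harbor are pairwise disjoint, so any hitting set needs a separate point for each — at least 3. Hence 3 is optimal.

3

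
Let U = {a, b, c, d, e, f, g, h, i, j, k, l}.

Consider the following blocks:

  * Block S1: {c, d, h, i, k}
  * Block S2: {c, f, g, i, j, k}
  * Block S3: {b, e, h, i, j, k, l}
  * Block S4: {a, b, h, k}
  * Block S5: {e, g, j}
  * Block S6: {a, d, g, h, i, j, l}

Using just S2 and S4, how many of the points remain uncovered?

3

Union of S2, S4 = {a, b, c, f, g, h, i, j, k}.
Not covered: d, e, l — 3 points.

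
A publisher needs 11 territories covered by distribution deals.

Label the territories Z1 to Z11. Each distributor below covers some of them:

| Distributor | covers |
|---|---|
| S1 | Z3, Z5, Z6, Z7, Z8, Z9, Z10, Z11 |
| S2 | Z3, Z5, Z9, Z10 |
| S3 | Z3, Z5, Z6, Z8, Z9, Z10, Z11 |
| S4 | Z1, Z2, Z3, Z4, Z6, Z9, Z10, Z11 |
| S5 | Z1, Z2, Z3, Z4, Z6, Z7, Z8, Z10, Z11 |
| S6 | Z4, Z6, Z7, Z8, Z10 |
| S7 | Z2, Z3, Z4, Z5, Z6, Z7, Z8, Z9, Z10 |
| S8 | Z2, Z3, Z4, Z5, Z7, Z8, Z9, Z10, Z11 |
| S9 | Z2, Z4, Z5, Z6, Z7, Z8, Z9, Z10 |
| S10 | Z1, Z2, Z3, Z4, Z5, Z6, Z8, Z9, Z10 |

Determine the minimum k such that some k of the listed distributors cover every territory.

Take {S5, S7}. Their union is {Z1, Z2, Z3, Z4, Z5, Z6, Z7, Z8, Z9, Z10, Z11}, which is all 11 territories.
No single distributor has all 11 territories (the largest, S5, has 9), so 2 is optimal.

2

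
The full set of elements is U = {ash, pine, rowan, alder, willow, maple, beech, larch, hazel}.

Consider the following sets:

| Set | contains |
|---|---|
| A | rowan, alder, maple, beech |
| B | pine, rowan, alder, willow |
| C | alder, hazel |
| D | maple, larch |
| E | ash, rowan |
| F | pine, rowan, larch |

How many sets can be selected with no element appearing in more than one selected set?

C, D, E are pairwise disjoint (C={alder,hazel}; D={maple,larch}; E={ash,rowan}).
Every remaining set overlaps one of these, and no 4 of the listed sets are pairwise disjoint, so 3 is the maximum.

3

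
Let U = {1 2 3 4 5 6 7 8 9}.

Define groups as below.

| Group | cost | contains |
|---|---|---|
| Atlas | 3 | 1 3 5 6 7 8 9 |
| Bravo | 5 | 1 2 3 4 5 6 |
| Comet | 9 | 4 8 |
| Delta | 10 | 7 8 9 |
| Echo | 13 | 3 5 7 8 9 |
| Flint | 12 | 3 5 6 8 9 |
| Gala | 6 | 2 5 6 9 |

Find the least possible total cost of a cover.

Atlas, Bravo together cover every item (Atlas ∪ Bravo = {1, 2, 3, 4, 5, 6, 7, 8, 9}); total cost 3 + 5 = 8.
No covering selection has total cost below 8.

8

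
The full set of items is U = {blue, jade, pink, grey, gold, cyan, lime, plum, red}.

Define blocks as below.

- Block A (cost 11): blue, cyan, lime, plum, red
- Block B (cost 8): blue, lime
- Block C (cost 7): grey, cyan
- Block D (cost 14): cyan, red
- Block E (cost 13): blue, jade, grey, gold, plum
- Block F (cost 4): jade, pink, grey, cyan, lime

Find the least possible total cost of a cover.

A, E, F together cover every item (A ∪ E ∪ F = {blue, jade, pink, grey, gold, cyan, lime, plum, red}); total cost 11 + 13 + 4 = 28.
No covering selection has total cost below 28.

28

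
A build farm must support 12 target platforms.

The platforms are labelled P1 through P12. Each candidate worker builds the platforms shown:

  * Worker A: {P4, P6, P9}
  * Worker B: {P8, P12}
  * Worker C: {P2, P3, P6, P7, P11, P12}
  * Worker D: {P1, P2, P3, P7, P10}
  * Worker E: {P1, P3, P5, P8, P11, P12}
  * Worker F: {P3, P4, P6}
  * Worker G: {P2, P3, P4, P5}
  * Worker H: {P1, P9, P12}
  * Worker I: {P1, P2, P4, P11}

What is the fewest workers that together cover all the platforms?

3

A and D and E together: A ∪ D ∪ E = {P1, P2, P3, P4, P5, P6, P7, P8, P9, P10, P11, P12} — every platform is covered.
Only D contains P10, so D is forced; the remaining 7 platforms need at least 2 more workers (each remaining worker adds at most 4) — so at least 3 workers are needed, and 3 is optimal.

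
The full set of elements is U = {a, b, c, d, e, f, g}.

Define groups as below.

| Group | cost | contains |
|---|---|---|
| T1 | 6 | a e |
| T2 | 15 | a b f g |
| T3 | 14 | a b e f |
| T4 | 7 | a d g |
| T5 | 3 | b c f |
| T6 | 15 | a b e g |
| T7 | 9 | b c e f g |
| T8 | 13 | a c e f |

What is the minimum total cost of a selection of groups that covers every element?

16

T4, T7 together cover every element (T4 ∪ T7 = {a, b, c, d, e, f, g}); total cost 7 + 9 = 16.
No covering selection has total cost below 16.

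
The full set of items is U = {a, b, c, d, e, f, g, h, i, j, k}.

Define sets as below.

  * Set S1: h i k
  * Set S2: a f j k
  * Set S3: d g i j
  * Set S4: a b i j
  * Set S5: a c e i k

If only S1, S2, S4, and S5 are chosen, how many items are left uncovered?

2

Union of S1, S2, S4, S5 = {a, b, c, e, f, h, i, j, k}.
Not covered: d, g — 2 items.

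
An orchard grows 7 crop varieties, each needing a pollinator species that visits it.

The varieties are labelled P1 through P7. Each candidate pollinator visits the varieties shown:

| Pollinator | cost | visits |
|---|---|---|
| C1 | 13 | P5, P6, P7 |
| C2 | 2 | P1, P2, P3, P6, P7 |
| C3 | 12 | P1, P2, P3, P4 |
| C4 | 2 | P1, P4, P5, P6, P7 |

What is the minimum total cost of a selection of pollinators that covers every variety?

4

C2, C4 together cover every variety (C2 ∪ C4 = {P1, P2, P3, P4, P5, P6, P7}); total cost 2 + 2 = 4.
No covering selection has total cost below 4.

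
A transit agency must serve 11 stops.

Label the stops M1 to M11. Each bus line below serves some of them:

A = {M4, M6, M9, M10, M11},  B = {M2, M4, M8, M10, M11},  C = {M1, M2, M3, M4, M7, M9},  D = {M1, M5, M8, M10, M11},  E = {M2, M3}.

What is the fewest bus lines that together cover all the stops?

Take {A, C, D}. Their union is {M1, M2, M3, M4, M5, M6, M7, M8, M9, M10, M11}, which is all 11 stops.
Only D contains M5, so D is forced; the remaining 6 stops need at least 2 more bus lines (each remaining bus line adds at most 5) — so at least 3 bus lines are needed, and 3 is optimal.

3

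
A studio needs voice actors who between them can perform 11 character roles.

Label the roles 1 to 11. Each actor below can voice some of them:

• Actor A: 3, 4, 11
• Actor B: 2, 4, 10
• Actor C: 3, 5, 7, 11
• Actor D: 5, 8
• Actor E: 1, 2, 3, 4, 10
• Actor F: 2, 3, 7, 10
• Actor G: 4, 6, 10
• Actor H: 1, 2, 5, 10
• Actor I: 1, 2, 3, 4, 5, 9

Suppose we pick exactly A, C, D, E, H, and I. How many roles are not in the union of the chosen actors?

1

Union of A, C, D, E, H, I = {1, 2, 3, 4, 5, 7, 8, 9, 10, 11}.
Not covered: 6 — 1 role.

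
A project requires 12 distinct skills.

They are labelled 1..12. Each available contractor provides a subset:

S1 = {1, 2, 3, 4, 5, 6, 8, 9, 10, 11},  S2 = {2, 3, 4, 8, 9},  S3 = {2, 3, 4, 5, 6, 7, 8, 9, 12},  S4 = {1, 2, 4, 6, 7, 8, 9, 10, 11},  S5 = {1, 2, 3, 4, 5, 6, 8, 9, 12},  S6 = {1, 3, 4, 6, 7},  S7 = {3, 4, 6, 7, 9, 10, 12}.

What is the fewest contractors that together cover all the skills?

2

Take {S3, S4}. Their union is {1, 2, 3, 4, 5, 6, 7, 8, 9, 10, 11, 12}, which is all 12 skills.
No single contractor has all 12 skills (the largest, S1, has 10), so 2 is optimal.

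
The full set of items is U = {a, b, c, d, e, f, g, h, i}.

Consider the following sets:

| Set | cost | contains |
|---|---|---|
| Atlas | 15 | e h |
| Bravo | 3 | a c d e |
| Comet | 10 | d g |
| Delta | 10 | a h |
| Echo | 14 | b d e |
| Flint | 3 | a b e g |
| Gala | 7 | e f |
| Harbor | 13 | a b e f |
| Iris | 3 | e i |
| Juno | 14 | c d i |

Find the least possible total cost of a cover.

Bravo, Delta, Flint, Gala, Iris together cover every item (Bravo ∪ Delta ∪ Flint ∪ Gala ∪ Iris = {a, b, c, d, e, f, g, h, i}); total cost 3 + 10 + 3 + 7 + 3 = 26.
No covering selection has total cost below 26.

26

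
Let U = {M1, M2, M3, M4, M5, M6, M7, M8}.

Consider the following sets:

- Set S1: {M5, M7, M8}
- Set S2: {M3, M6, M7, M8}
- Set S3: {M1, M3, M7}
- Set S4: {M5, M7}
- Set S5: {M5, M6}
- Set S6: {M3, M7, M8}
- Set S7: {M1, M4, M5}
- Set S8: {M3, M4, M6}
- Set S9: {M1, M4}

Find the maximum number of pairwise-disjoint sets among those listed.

S5, S6, S9 are pairwise disjoint (S5={M5,M6}; S6={M3,M7,M8}; S9={M1,M4}).
Every remaining set overlaps one of these, and no 4 of the listed sets are pairwise disjoint, so 3 is the maximum.

3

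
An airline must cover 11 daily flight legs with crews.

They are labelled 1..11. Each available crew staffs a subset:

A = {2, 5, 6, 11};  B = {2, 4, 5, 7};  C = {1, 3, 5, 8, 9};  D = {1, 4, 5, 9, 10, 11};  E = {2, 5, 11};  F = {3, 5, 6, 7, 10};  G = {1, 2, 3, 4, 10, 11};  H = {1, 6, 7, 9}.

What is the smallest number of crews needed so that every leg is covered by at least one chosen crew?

3

Take {C, G, H}. Their union is {1, 2, 3, 4, 5, 6, 7, 8, 9, 10, 11}, which is all 11 legs.
Only C contains 8, so C is forced; the remaining 6 legs need at least 2 more crews (each remaining crew adds at most 4) — so at least 3 crews are needed, and 3 is optimal.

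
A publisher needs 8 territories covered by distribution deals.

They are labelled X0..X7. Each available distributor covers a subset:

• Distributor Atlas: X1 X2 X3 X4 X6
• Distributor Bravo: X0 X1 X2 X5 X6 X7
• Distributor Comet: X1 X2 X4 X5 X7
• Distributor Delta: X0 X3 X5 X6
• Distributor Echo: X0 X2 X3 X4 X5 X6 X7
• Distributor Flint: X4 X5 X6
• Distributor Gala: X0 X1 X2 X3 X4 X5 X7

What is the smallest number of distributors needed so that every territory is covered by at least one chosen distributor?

2

Delta and Gala together: Delta ∪ Gala = {X0, X1, X2, X3, X4, X5, X6, X7} — every territory is covered.
No single distributor has all 8 territories (the largest, Echo, has 7), so 2 is optimal.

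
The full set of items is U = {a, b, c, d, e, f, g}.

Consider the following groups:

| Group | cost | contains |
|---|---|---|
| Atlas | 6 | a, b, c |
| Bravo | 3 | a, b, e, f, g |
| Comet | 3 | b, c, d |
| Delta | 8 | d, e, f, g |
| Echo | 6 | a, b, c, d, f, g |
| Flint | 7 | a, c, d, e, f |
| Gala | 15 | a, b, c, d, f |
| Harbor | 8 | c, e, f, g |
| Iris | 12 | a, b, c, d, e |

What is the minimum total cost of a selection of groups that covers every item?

Bravo, Comet together cover every item (Bravo ∪ Comet = {a, b, c, d, e, f, g}); total cost 3 + 3 = 6.
No covering selection has total cost below 6.

6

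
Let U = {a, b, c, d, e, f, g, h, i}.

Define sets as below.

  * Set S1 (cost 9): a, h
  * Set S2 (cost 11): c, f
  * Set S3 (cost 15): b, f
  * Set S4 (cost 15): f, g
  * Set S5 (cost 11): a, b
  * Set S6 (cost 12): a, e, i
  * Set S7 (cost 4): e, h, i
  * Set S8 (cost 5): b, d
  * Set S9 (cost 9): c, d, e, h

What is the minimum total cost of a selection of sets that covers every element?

39

S4, S5, S7, S9 together cover every element (S4 ∪ S5 ∪ S7 ∪ S9 = {a, b, c, d, e, f, g, h, i}); total cost 15 + 11 + 4 + 9 = 39.
The greedy pick S7, S8, S2, S1, S4 costs 44; no covering selection beats 39.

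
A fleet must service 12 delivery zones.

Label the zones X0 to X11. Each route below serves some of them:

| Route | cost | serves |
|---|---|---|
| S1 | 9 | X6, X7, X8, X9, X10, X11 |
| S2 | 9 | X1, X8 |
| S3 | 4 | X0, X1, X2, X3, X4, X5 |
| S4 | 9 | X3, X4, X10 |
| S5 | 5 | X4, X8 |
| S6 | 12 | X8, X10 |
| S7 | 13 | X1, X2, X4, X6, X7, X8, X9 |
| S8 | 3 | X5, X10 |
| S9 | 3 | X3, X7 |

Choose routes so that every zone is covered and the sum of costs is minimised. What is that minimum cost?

S1, S3 together cover every zone (S1 ∪ S3 = {X0, X1, X2, X3, X4, X5, X6, X7, X8, X9, X10, X11}); total cost 9 + 4 = 13.
No covering selection has total cost below 13.

13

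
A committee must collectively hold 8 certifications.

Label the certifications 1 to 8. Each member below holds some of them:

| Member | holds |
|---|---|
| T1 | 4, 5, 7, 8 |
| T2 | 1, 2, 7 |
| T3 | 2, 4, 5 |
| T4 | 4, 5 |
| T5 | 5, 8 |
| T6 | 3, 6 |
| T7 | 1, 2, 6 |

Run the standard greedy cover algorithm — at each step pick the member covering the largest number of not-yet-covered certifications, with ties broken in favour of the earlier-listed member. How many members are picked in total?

Greedy: pick T1 (covers 4 new) → pick T7 (covers 3 new) → pick T6 (covers 1 new). Total picks: 3.

3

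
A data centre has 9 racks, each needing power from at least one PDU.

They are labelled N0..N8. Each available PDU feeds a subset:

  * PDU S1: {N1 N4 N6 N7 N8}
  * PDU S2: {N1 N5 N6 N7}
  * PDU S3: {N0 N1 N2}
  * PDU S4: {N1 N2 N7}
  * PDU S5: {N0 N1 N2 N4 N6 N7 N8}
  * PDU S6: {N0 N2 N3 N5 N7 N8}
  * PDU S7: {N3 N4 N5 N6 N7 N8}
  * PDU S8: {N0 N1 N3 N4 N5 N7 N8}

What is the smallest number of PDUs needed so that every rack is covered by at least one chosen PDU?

2

Take {S5, S8}. Their union is {N0, N1, N2, N3, N4, N5, N6, N7, N8}, which is all 9 racks.
No single PDU has all 9 racks (the largest, S5, has 7), so 2 is optimal.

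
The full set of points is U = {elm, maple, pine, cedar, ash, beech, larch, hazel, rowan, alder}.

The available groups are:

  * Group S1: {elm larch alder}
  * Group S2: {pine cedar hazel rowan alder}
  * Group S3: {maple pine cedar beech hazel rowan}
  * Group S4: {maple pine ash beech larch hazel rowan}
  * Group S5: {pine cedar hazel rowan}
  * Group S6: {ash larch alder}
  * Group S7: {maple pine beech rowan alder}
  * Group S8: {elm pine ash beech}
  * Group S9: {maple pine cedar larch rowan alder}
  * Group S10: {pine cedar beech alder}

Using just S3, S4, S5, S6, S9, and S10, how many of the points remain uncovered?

Union of S3, S4, S5, S6, S9, S10 = {maple, pine, cedar, ash, beech, larch, hazel, rowan, alder}.
Not covered: elm — 1 point.

1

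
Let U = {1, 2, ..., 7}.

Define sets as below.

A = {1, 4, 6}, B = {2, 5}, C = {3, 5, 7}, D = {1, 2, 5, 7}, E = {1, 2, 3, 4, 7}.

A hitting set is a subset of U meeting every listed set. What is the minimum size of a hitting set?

H = {1, 5} meets every set (each contains at least one member of H), and |H| = 2.
The sets A, C are pairwise disjoint, so any hitting set needs a separate item for each — at least 2. Hence 2 is optimal.

2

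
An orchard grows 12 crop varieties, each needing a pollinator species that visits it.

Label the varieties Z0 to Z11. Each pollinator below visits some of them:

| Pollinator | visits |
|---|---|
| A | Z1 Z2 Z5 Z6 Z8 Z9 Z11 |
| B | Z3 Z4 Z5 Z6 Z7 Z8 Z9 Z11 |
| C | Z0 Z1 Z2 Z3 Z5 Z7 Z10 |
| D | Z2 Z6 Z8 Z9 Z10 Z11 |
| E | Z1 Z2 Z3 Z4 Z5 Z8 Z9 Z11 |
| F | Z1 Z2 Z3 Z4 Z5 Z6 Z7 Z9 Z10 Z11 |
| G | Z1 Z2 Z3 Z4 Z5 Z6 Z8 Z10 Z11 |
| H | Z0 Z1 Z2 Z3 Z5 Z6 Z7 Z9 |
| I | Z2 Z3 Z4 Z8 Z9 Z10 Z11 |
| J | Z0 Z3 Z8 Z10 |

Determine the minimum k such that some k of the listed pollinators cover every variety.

Take {G, H}. Their union is {Z0, Z1, Z2, Z3, Z4, Z5, Z6, Z7, Z8, Z9, Z10, Z11}, which is all 12 varieties.
No single pollinator has all 12 varieties (the largest, F, has 10), so 2 is optimal.

2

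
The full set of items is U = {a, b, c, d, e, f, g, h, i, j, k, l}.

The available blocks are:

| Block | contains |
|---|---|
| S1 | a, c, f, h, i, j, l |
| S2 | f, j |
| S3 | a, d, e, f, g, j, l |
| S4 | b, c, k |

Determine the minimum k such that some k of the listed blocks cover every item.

3

S1 and S3 and S4 together: S1 ∪ S3 ∪ S4 = {a, b, c, d, e, f, g, h, i, j, k, l} — every item is covered.
Only S4 contains b, so S4 is forced; the remaining 9 items need at least 2 more blocks (each remaining block adds at most 7) — so at least 3 blocks are needed, and 3 is optimal.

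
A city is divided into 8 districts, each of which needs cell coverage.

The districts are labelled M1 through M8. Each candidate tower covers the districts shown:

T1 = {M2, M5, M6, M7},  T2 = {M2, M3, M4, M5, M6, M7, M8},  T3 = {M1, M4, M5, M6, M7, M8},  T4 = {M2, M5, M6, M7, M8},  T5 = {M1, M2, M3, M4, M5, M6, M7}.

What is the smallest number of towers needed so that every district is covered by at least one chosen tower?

2

Take {T4, T5}. Their union is {M1, M2, M3, M4, M5, M6, M7, M8}, which is all 8 districts.
No single tower has all 8 districts (the largest, T2, has 7), so 2 is optimal.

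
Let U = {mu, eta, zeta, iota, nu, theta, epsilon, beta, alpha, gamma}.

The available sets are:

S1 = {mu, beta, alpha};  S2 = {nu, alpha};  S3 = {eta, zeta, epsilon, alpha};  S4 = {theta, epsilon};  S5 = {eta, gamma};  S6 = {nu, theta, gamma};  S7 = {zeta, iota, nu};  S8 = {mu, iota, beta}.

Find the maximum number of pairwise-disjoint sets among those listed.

S2, S4, S5, S8 are pairwise disjoint (S2={nu,alpha}; S4={theta,epsilon}; S5={eta,gamma}; S8={mu,iota,beta}).
Every remaining set overlaps one of these, and no 5 of the listed sets are pairwise disjoint, so 4 is the maximum.

4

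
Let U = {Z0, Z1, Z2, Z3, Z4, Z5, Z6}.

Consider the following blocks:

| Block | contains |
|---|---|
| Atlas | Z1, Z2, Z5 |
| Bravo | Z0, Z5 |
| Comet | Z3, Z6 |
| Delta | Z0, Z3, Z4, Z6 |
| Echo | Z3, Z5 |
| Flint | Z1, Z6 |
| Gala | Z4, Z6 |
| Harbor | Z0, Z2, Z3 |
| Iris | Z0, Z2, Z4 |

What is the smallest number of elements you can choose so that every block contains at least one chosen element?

The 3 elements {Z0, Z5, Z6} hit every block.
The blocks Echo, Flint, Iris are pairwise disjoint, so any hitting set needs a separate element for each — at least 3. Hence 3 is optimal.

3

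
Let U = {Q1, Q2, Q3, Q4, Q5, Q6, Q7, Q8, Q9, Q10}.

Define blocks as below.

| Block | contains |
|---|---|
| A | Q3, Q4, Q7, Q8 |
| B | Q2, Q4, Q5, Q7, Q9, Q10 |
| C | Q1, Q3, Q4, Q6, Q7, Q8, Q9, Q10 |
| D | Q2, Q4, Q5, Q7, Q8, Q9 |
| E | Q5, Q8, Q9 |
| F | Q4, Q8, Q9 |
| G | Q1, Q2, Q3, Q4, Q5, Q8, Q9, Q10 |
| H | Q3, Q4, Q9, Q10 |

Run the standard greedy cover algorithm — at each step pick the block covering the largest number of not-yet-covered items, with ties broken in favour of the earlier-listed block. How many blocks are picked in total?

Greedy: pick C (covers 8 new) → pick B (covers 2 new). Total picks: 2.

2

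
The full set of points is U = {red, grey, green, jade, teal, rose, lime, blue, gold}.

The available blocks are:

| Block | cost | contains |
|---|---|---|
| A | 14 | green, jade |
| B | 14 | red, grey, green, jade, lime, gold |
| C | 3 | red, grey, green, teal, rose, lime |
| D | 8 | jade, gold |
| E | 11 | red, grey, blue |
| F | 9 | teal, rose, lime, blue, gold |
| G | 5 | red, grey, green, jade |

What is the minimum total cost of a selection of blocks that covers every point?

F, G together cover every point (F ∪ G = {red, grey, green, jade, teal, rose, lime, blue, gold}); total cost 9 + 5 = 14.
The greedy pick C, D, F costs 20; no covering selection beats 14.

14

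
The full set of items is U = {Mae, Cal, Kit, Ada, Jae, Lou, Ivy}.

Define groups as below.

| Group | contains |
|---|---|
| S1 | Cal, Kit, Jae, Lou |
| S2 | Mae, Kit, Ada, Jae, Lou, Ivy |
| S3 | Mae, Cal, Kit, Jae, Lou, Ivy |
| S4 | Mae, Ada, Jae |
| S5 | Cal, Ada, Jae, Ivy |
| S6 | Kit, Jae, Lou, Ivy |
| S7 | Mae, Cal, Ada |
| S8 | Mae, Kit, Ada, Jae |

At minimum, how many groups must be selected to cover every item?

S2 and S7 together: S2 ∪ S7 = {Mae, Cal, Kit, Ada, Jae, Lou, Ivy} — every item is covered.
No single group has all 7 items (the largest, S2, has 6), so 2 is optimal.

2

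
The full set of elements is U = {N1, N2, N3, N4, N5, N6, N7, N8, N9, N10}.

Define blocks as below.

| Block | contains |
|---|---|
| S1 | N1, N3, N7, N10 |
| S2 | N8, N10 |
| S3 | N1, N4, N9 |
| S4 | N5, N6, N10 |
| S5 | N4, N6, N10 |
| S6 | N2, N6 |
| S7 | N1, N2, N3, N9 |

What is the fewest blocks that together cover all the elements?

5

S1, S2, S4, S5, and S7 cover everything between them: the union {N1, N2, N3, N4, N5, N6, N7, N8, N9, N10} is all of U.
No 4 of the 7 blocks cover everything (all 35 combinations miss at least one element), so 5 is optimal.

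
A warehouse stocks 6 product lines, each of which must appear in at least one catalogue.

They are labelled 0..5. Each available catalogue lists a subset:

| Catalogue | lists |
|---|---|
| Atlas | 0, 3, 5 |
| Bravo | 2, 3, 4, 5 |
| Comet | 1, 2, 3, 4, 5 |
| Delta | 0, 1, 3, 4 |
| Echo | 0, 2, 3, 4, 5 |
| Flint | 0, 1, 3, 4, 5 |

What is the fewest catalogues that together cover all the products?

2

Take {Echo, Flint}. Their union is {0, 1, 2, 3, 4, 5}, which is all 6 products.
No single catalogue has all 6 products (the largest, Comet, has 5), so 2 is optimal.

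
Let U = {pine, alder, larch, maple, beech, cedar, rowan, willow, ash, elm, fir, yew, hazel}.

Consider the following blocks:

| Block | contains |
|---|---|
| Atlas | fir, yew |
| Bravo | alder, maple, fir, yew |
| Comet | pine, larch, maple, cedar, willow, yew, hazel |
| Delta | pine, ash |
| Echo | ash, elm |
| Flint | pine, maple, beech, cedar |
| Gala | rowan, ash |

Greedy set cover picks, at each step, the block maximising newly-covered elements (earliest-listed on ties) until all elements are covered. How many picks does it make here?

5

Greedy: pick Comet (covers 7 new) → pick Bravo (covers 2 new) → pick Echo (covers 2 new) → pick Flint (covers 1 new) → pick Gala (covers 1 new). Total picks: 5.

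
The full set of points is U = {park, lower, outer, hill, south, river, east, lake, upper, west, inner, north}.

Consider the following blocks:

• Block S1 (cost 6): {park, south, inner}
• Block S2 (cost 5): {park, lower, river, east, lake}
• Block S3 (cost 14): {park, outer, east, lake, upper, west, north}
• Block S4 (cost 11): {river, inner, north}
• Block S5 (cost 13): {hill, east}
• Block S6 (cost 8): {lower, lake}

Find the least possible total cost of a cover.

38

S1, S2, S3, S5 together cover every point (S1 ∪ S2 ∪ S3 ∪ S5 = {park, lower, outer, hill, south, river, east, lake, upper, west, inner, north}); total cost 6 + 5 + 14 + 13 = 38.
No covering selection has total cost below 38.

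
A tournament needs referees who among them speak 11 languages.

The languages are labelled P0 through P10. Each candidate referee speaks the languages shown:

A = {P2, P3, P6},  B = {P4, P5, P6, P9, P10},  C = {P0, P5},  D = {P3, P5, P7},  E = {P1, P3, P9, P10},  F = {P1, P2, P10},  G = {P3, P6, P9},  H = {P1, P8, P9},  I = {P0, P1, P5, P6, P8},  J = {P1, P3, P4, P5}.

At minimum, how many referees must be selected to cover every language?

4

B and D and F and I together: B ∪ D ∪ F ∪ I = {P0, P1, P2, P3, P4, P5, P6, P7, P8, P9, P10} — every language is covered.
No 3 of the 10 referees cover everything (all 120 combinations miss at least one language), so 4 is optimal.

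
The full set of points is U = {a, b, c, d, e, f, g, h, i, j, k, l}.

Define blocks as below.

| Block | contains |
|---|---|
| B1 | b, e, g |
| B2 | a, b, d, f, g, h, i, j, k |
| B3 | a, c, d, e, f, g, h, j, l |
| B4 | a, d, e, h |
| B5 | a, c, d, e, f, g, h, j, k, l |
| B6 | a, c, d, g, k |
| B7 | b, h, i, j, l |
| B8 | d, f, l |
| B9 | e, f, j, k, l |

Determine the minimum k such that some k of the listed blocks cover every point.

Take {B2, B5}. Their union is {a, b, c, d, e, f, g, h, i, j, k, l}, which is all 12 points.
No single block has all 12 points (the largest, B5, has 10), so 2 is optimal.

2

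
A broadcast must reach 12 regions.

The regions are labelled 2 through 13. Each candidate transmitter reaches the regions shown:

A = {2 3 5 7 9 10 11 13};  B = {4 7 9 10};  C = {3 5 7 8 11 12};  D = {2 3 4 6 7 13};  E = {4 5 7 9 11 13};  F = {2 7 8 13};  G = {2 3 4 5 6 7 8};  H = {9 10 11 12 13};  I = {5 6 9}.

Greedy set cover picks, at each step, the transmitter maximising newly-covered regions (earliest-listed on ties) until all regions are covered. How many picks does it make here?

Greedy: pick A (covers 8 new) → pick G (covers 3 new) → pick C (covers 1 new). Total picks: 3.
(The true minimum cover uses only 2 transmitters, so greedy is not optimal here.)

3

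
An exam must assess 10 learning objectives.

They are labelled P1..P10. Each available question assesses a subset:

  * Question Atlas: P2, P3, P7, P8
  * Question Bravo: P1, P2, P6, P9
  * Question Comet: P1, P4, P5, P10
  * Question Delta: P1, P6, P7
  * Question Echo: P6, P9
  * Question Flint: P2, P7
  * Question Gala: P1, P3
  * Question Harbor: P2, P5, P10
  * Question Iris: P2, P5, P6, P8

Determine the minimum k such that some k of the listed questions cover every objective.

Atlas and Bravo and Comet together: Atlas ∪ Bravo ∪ Comet = {P1, P2, P3, P4, P5, P6, P7, P8, P9, P10} — every objective is covered.
Each question has at most 4 objectives, and 2·4 = 8 < 10 — so at least 3 questions are needed, and 3 is optimal.

3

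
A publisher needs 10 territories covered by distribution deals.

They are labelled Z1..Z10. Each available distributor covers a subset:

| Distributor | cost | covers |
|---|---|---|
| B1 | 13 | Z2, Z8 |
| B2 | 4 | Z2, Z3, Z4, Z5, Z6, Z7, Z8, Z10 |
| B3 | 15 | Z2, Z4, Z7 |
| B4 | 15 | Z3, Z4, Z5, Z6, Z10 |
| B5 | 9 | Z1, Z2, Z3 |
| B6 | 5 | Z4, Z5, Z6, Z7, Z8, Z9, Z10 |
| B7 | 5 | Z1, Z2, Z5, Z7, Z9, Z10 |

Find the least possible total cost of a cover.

9

B2, B7 together cover every territory (B2 ∪ B7 = {Z1, Z2, Z3, Z4, Z5, Z6, Z7, Z8, Z9, Z10}); total cost 4 + 5 = 9.
No covering selection has total cost below 9.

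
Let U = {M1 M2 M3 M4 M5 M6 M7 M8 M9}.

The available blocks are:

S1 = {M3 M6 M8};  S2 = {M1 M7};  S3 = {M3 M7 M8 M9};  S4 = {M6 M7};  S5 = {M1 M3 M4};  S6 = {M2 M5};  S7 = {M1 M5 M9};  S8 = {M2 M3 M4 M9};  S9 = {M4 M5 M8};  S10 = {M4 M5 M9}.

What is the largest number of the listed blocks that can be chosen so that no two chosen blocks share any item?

S4, S5, S6 are pairwise disjoint (S4={M6,M7}; S5={M1,M3,M4}; S6={M2,M5}).
Every remaining block overlaps one of these, and no 4 of the listed blocks are pairwise disjoint, so 3 is the maximum.

3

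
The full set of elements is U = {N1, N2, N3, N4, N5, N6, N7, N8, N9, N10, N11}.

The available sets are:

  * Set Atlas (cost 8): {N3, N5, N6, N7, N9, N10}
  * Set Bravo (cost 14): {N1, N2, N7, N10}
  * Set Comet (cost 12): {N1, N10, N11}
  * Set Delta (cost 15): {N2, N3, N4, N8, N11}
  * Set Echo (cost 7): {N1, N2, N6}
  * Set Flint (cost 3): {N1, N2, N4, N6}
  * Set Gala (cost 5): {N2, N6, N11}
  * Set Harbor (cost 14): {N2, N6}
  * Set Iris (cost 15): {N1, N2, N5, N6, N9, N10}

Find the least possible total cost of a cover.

26

Atlas, Delta, Flint together cover every element (Atlas ∪ Delta ∪ Flint = {N1, N2, N3, N4, N5, N6, N7, N8, N9, N10, N11}); total cost 8 + 15 + 3 = 26.
The greedy pick Flint, Atlas, Gala, Delta costs 31; no covering selection beats 26.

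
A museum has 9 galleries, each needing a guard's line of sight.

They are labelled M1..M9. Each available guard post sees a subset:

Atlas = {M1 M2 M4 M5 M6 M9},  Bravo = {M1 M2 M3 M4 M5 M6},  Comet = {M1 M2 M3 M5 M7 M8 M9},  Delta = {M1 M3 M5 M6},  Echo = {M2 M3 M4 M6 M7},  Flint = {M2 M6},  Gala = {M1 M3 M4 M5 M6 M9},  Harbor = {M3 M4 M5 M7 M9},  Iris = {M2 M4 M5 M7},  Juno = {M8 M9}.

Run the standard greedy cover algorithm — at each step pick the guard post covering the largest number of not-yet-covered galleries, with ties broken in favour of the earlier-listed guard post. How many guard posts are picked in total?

2

Greedy: pick Comet (covers 7 new) → pick Atlas (covers 2 new). Total picks: 2.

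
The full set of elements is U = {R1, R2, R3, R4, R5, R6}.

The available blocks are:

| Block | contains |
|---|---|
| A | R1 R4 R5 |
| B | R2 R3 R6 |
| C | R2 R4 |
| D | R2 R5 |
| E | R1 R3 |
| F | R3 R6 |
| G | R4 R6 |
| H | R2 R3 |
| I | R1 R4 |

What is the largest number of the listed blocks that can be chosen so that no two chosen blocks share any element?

3

D, E, G are pairwise disjoint (D={R2,R5}; E={R1,R3}; G={R4,R6}).
Every remaining block overlaps one of these, and no 4 of the listed blocks are pairwise disjoint, so 3 is the maximum.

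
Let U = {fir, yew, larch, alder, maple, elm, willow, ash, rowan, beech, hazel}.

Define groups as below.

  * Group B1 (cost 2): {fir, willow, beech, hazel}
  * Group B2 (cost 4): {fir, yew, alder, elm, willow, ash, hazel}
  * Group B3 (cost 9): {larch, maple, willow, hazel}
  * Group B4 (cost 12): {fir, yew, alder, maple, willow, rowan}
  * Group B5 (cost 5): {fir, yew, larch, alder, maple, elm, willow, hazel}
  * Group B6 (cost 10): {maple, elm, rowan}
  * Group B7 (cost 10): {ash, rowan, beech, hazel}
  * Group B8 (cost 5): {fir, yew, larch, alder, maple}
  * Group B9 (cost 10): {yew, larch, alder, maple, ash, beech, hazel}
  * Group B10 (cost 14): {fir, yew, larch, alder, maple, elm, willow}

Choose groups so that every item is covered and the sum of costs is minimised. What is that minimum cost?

B5, B7 together cover every item (B5 ∪ B7 = {fir, yew, larch, alder, maple, elm, willow, ash, rowan, beech, hazel}); total cost 5 + 10 = 15.
The greedy pick B1, B2, B5, B6 costs 21; no covering selection beats 15.

15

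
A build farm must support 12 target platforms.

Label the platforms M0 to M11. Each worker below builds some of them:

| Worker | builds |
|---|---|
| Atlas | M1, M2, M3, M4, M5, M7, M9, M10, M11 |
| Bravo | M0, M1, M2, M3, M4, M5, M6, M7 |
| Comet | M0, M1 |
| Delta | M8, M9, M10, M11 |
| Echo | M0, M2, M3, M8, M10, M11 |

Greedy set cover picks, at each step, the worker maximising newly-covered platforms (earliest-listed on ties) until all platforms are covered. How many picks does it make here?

Greedy: pick Atlas (covers 9 new) → pick Bravo (covers 2 new) → pick Delta (covers 1 new). Total picks: 3.
(The true minimum cover uses only 2 workers, so greedy is not optimal here.)

3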